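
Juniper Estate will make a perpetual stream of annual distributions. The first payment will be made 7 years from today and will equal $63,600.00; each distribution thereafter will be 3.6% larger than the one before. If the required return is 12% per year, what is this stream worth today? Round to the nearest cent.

Value at end of year 6: C₁ / (r − g) = $63,600.00 / (0.12 − 0.036) = $757,142.8571
Discount to today: PV = $757,142.8571 / (1 + 0.12)^6 = $757,142.8571 / 1.973823 = $383,592.13

$383592.13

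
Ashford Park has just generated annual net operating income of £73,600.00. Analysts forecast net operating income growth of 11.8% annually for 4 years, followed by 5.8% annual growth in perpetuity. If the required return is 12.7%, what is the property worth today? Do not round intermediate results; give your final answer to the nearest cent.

D_1 = 82284.80000
D_2 = 91994.40640
D_3 = 102849.74636
D_4 = 114986.01643
Terminal value at year 4: TV = D_4×(1+g_2)/(r−g_2) = 121655.20538/0.069 = 1763118.91852
P_0 = D_1/(1+r)^1 + D_2/(1+r)^2 + D_3/(1+r)^3 + D_4/(1+r)^4 + TV/(1+r)^4
    = 73012.24490 + 72429.18349 + 71850.77830 + 71276.99214 + 1092913.87945 = 1381483.07828

£1381483.08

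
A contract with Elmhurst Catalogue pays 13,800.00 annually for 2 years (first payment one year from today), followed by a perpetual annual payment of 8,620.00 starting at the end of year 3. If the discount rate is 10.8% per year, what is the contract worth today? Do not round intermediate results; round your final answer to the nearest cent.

88709.30

PV of 2-year annuity: 13,800.00 × [1 − (1+0.108)^−2] / 0.108 = 23695.73434
Perpetuity value at year 2: 8,620.00 / 0.108 = 79814.81481
PV of perpetuity: 79814.81481 / (1+0.108)^2 = 65013.56626
Total PV = 23695.73434 + 65013.56626 = 88709.30060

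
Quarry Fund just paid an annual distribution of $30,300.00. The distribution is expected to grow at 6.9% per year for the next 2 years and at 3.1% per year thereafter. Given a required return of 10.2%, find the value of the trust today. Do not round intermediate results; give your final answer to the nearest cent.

D_1 = 32390.70000
D_2 = 34625.65830
Terminal value at year 2: TV = D_2×(1+g_2)/(r−g_2) = 35699.05371/0.071 = 502803.57334
P_0 = D_1/(1+r)^1 + D_2/(1+r)^2 + TV/(1+r)^2
    = 29392.64973 + 28512.47056 + 414033.19928 = 471938.31957

$471938.32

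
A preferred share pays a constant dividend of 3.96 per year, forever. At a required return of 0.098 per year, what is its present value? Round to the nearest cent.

Level perpetuity: PV = C / r = 3.96 / 0.098 = 40.41

40.41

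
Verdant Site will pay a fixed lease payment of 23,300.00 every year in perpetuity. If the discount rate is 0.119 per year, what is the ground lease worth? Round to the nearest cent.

195798.32

Level perpetuity: PV = C / r = 23,300.00 / 0.119 = 195,798.32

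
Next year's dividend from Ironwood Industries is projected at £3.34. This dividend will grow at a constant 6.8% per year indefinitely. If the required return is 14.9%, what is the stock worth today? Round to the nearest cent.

Growing perpetuity: P = D₁ / (r − g) = £3.3400 / (0.149 − 0.068) = £41.23

£41.23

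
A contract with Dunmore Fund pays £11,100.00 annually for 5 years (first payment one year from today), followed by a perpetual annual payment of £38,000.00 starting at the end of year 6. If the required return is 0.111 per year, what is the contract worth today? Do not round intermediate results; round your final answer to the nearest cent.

PV of 5-year annuity: £11,100.00 × [1 − (1+0.111)^−5] / 0.111 = 40921.46664
Perpetuity value at year 5: £38,000.00 / 0.111 = 342342.34234
PV of perpetuity: 342342.34234 / (1+0.111)^5 = 202250.83492
Total PV = 40921.46664 + 202250.83492 = 243172.30156

£243172.30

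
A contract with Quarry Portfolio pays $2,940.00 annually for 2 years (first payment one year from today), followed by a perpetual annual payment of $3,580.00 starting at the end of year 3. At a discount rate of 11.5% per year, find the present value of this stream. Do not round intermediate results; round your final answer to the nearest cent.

$30041.65

PV of 2-year annuity: $2,940.00 × [1 − (1+0.115)^−2] / 0.115 = 5001.58861
Perpetuity value at year 2: $3,580.00 / 0.115 = 31130.43478
PV of perpetuity: 31130.43478 / (1+0.115)^2 = 25040.06498
Total PV = 5001.58861 + 25040.06498 = 30041.65359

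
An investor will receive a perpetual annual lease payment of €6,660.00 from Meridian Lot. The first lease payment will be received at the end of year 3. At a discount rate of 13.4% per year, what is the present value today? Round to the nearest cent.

Value at end of year 2: C / r = €6,660.00 / 0.134 = €49,701.4925
Discount to today: PV = €49,701.4925 / (1 + 0.134)^2 = €49,701.4925 / 1.285956 = €38,649.45

€38649.45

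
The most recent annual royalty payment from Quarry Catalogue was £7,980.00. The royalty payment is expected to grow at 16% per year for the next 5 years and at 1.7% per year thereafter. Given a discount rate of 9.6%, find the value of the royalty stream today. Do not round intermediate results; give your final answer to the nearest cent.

D_1 = 9256.80000
D_2 = 10737.88800
D_3 = 12455.95008
D_4 = 14448.90209
D_5 = 16760.72643
Terminal value at year 5: TV = D_5×(1+g_2)/(r−g_2) = 17045.65878/0.079 = 215767.83262
P_0 = D_1/(1+r)^1 + D_2/(1+r)^2 + D_3/(1+r)^3 + D_4/(1+r)^4 + D_5/(1+r)^5 + TV/(1+r)^5
    = 8445.98540 + 8939.18163 + 9461.17764 + 10013.65516 + 10598.39415 + 136437.55508 = 183895.94906

£183895.95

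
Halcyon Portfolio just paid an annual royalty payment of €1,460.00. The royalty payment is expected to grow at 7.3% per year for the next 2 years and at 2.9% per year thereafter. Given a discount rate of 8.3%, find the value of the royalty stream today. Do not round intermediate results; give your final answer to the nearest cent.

D_1 = 1566.58000
D_2 = 1680.94034
Terminal value at year 2: TV = D_2×(1+g_2)/(r−g_2) = 1729.68761/0.054 = 32031.25203
P_0 = D_1/(1+r)^1 + D_2/(1+r)^2 + TV/(1+r)^2
    = 1446.51893 + 1433.16234 + 27309.70453 = 30189.38579

€30189.39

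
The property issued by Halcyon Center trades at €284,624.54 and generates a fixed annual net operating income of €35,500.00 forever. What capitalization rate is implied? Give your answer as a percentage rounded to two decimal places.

P = C/r ⇒ r = C/P = €35,500.00/€284,624.54 = 0.124726

12.47%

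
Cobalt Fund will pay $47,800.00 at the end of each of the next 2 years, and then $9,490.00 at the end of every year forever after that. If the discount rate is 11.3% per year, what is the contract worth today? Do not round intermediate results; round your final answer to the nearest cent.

PV of 2-year annuity: $47,800.00 × [1 − (1+0.113)^−2] / 0.113 = 81533.68384
Perpetuity value at year 2: $9,490.00 / 0.113 = 83982.30088
PV of perpetuity: 83982.30088 / (1+0.113)^2 = 67794.96491
Total PV = 81533.68384 + 67794.96491 = 149328.64875

$149328.65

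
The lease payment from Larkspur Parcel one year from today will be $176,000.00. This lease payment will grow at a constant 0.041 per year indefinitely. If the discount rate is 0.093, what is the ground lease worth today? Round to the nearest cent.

$3384615.38

Growing perpetuity: P = D₁ / (r − g) = $176,000.0000 / (0.093 − 0.041) = $3,384,615.38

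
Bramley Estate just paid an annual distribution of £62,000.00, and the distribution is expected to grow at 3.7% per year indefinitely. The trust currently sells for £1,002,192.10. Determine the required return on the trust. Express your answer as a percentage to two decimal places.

10.12%

D₁ = £62,000.00 × 1.037 = £64,294.0000
P = D₁/(r − g) ⇒ r = D₁/P + g = £64,294.0000/£1,002,192.10 + 0.037 = 0.064153 + 0.037 = 0.101153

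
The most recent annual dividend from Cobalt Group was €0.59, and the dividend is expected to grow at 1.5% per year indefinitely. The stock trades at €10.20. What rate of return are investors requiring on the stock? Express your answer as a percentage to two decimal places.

D₁ = €0.59 × 1.015 = €0.5989
P = D₁/(r − g) ⇒ r = D₁/P + g = €0.5989/€10.20 + 0.015 = 0.058711 + 0.015 = 0.073711

7.37%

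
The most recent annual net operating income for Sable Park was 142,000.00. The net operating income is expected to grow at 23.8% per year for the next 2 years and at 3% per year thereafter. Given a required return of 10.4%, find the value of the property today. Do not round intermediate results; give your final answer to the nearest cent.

D_1 = 175796.00000
D_2 = 217635.44800
Terminal value at year 2: TV = D_2×(1+g_2)/(r−g_2) = 224164.51144/0.074 = 3029250.15459
P_0 = D_1/(1+r)^1 + D_2/(1+r)^2 + TV/(1+r)^2
    = 159235.50725 + 178563.00541 + 2485403.99420 = 2823202.50685

2823202.51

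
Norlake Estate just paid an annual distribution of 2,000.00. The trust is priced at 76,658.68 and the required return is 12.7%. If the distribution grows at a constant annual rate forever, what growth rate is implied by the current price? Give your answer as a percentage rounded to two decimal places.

P = D₀(1+g)/(r−g) ⇒ P(r−g) = D₀(1+g) ⇒ g(P+D₀) = P·r − D₀
g = (P·r − D₀)/(P + D₀) = (76,658.68×0.127 − 2,000.00) / (76,658.68 + 2,000.00) = 0.098345

9.83%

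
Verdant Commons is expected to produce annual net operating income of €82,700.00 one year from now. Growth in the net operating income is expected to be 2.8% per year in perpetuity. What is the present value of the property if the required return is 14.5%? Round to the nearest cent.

Growing perpetuity: P = D₁ / (r − g) = €82,700.0000 / (0.145 − 0.028) = €706,837.61

€706837.61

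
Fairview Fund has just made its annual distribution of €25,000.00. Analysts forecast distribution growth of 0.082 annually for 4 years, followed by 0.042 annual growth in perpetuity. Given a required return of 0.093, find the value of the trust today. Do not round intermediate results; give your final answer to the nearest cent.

€588039.61

D_1 = 27050.00000
D_2 = 29268.10000
D_3 = 31668.08420
D_4 = 34264.86710
Terminal value at year 4: TV = D_4×(1+g_2)/(r−g_2) = 35703.99152/0.051 = 700078.26515
P_0 = D_1/(1+r)^1 + D_2/(1+r)^2 + D_3/(1+r)^3 + D_4/(1+r)^4 + TV/(1+r)^4
    = 24748.39890 + 24499.32993 + 24252.76760 + 24008.68668 + 490530.42194 = 588039.60504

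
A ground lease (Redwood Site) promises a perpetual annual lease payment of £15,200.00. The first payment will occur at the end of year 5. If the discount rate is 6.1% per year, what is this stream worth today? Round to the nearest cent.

Value at end of year 4: C / r = £15,200.00 / 0.061 = £249,180.3279
Discount to today: PV = £249,180.3279 / (1 + 0.061)^4 = £249,180.3279 / 1.267248 = £196,631.10

£196631.10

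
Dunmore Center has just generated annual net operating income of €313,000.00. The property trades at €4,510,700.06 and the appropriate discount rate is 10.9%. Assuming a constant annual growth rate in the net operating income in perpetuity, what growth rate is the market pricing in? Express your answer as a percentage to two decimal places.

3.70%

P = D₀(1+g)/(r−g) ⇒ P(r−g) = D₀(1+g) ⇒ g(P+D₀) = P·r − D₀
g = (P·r − D₀)/(P + D₀) = (€4,510,700.06×0.109 − €313,000.00) / (€4,510,700.06 + €313,000.00) = 0.037039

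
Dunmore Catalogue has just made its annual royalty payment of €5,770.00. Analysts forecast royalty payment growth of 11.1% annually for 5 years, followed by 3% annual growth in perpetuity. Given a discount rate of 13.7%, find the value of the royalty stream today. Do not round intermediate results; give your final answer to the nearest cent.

D_1 = 6410.47000
D_2 = 7122.03217
D_3 = 7912.57774
D_4 = 8790.87387
D_5 = 9766.66087
Terminal value at year 5: TV = D_5×(1+g_2)/(r−g_2) = 10059.66070/0.107 = 94015.52052
P_0 = D_1/(1+r)^1 + D_2/(1+r)^2 + D_3/(1+r)^3 + D_4/(1+r)^4 + D_5/(1+r)^5 + TV/(1+r)^5
    = 5638.05629 + 5509.12976 + 5383.15142 + 5260.05385 + 5139.77117 + 49476.30196 = 76406.46445

€76406.46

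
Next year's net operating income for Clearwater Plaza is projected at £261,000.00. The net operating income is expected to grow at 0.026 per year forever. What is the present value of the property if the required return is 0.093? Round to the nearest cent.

Growing perpetuity: P = D₁ / (r − g) = £261,000.0000 / (0.093 − 0.026) = £3,895,522.39

£3895522.39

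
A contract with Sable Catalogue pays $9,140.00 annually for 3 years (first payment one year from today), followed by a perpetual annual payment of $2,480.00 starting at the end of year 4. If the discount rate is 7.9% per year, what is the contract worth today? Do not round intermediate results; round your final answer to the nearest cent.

$48586.89

PV of 3-year annuity: $9,140.00 × [1 − (1+0.079)^−3] / 0.079 = 23597.23313
Perpetuity value at year 3: $2,480.00 / 0.079 = 31392.40506
PV of perpetuity: 31392.40506 / (1+0.079)^3 = 24989.65472
Total PV = 23597.23313 + 24989.65472 = 48586.88785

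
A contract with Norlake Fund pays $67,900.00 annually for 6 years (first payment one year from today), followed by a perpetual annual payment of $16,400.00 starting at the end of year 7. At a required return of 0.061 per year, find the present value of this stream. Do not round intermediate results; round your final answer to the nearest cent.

PV of 6-year annuity: $67,900.00 × [1 − (1+0.061)^−6] / 0.061 = 332839.85559
Perpetuity value at year 6: $16,400.00 / 0.061 = 268852.45902
PV of perpetuity: 268852.45902 / (1+0.061)^6 = 188461.09478
Total PV = 332839.85559 + 188461.09478 = 521300.95037

$521300.95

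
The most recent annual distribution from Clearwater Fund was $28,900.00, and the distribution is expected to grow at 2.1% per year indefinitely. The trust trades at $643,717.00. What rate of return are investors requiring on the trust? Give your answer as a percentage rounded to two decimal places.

6.68%

D₁ = $28,900.00 × 1.021 = $29,506.9000
P = D₁/(r − g) ⇒ r = D₁/P + g = $29,506.9000/$643,717.00 + 0.021 = 0.045838 + 0.021 = 0.066838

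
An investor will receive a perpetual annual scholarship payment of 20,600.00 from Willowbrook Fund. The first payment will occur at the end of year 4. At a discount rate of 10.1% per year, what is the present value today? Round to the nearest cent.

152821.30

Value at end of year 3: C / r = 20,600.00 / 0.101 = 203,960.3960
Discount to today: PV = 203,960.3960 / (1 + 0.101)^3 = 203,960.3960 / 1.334633 = 152,821.30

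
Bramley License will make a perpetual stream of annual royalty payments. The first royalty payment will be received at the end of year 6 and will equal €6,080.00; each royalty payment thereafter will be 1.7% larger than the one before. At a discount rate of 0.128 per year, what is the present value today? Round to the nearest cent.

€29994.05

Value at end of year 5: C₁ / (r − g) = €6,080.00 / (0.128 − 0.017) = €54,774.7748
Discount to today: PV = €54,774.7748 / (1 + 0.128)^5 = €54,774.7748 / 1.826188 = €29,994.05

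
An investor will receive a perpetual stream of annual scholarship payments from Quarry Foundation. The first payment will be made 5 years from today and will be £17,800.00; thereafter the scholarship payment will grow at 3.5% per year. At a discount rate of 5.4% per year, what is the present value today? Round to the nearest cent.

£759108.68

Value at end of year 4: C₁ / (r − g) = £17,800.00 / (0.054 − 0.035) = £936,842.1053
Discount to today: PV = £936,842.1053 / (1 + 0.054)^4 = £936,842.1053 / 1.234134 = £759,108.68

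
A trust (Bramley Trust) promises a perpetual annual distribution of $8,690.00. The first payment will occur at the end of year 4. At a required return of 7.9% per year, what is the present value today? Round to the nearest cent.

Value at end of year 3: C / r = $8,690.00 / 0.079 = $110,000.0000
Discount to today: PV = $110,000.0000 / (1 + 0.079)^3 = $110,000.0000 / 1.256216 = $87,564.56

$87564.56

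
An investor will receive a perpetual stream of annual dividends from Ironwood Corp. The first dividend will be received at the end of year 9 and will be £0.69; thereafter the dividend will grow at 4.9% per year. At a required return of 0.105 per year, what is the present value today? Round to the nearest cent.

Value at end of year 8: C₁ / (r − g) = £0.69 / (0.105 − 0.049) = £12.3214
Discount to today: PV = £12.3214 / (1 + 0.105)^8 = £12.3214 / 2.222789 = £5.54

£5.54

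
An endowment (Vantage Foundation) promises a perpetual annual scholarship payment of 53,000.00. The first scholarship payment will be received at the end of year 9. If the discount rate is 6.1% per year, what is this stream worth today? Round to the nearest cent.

541032.01

Value at end of year 8: C / r = 53,000.00 / 0.061 = 868,852.4590
Discount to today: PV = 868,852.4590 / (1 + 0.061)^8 = 868,852.4590 / 1.605917 = 541,032.01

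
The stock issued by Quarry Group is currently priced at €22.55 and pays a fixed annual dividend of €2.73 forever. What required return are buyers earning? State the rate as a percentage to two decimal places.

P = C/r ⇒ r = C/P = €2.73/€22.55 = 0.121064

12.11%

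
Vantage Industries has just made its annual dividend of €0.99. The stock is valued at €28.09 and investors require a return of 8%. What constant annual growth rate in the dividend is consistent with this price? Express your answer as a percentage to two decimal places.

P = D₀(1+g)/(r−g) ⇒ P(r−g) = D₀(1+g) ⇒ g(P+D₀) = P·r − D₀
g = (P·r − D₀)/(P + D₀) = (€28.09×0.08 − €0.99) / (€28.09 + €0.99) = 0.043232

4.32%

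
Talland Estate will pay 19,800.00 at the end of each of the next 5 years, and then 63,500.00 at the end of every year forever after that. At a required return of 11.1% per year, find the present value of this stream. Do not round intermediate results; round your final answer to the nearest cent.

PV of 5-year annuity: 19,800.00 × [1 − (1+0.111)^−5] / 0.111 = 72995.04860
Perpetuity value at year 5: 63,500.00 / 0.111 = 572072.07207
PV of perpetuity: 572072.07207 / (1+0.111)^5 = 337971.78994
Total PV = 72995.04860 + 337971.78994 = 410966.83854

410966.84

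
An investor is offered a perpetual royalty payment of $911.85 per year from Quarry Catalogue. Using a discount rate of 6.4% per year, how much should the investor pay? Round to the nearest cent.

Level perpetuity: PV = C / r = $911.85 / 0.064 = $14,247.66

$14247.66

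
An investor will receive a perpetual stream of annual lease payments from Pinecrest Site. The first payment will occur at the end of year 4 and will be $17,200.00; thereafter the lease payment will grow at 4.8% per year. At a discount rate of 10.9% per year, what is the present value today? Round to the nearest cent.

Value at end of year 3: C₁ / (r − g) = $17,200.00 / (0.109 − 0.048) = $281,967.2131
Discount to today: PV = $281,967.2131 / (1 + 0.109)^3 = $281,967.2131 / 1.363938 = $206,730.22

$206730.22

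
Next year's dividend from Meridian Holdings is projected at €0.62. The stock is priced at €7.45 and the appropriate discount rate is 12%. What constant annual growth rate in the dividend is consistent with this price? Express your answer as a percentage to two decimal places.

P = D₁/(r−g) ⇒ g = r − D₁/P = 0.12 − €0.62/€7.45 = 0.036779

3.68%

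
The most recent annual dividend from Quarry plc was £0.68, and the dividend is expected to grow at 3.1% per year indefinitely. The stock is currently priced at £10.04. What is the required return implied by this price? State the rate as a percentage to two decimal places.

D₁ = £0.68 × 1.031 = £0.7011
P = D₁/(r − g) ⇒ r = D₁/P + g = £0.7011/£10.04 + 0.031 = 0.069829 + 0.031 = 0.100829

10.08%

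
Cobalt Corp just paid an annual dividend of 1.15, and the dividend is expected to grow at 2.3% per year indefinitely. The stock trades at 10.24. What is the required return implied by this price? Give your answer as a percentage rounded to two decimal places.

13.79%

D₁ = 1.15 × 1.023 = 1.1765
P = D₁/(r − g) ⇒ r = D₁/P + g = 1.1765/10.24 + 0.023 = 0.114888 + 0.023 = 0.137888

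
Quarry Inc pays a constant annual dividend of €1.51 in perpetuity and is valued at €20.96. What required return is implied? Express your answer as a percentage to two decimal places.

7.20%

P = C/r ⇒ r = C/P = €1.51/€20.96 = 0.072042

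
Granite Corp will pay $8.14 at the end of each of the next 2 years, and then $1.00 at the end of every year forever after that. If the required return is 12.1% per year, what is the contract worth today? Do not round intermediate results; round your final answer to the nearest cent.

PV of 2-year annuity: $8.14 × [1 − (1+0.121)^−2] / 0.121 = 13.73896
Perpetuity value at year 2: $1.00 / 0.121 = 8.26446
PV of perpetuity: 8.26446 / (1+0.121)^2 = 6.57663
Total PV = 13.73896 + 6.57663 = 20.31559

$20.32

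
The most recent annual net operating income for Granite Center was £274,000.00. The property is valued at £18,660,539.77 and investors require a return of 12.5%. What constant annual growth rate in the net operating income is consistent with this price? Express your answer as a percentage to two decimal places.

10.87%

P = D₀(1+g)/(r−g) ⇒ P(r−g) = D₀(1+g) ⇒ g(P+D₀) = P·r − D₀
g = (P·r − D₀)/(P + D₀) = (£18,660,539.77×0.125 − £274,000.00) / (£18,660,539.77 + £274,000.00) = 0.108720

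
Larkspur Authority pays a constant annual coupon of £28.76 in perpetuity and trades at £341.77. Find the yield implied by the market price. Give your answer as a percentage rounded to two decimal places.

P = C/r ⇒ r = C/P = £28.76/£341.77 = 0.084150

8.42%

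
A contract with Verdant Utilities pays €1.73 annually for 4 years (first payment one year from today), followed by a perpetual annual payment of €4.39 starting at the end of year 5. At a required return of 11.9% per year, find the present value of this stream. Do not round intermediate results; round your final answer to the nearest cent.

PV of 4-year annuity: €1.73 × [1 − (1+0.119)^−4] / 0.119 = 5.26570
Perpetuity value at year 4: €4.39 / 0.119 = 36.89076
PV of perpetuity: 36.89076 / (1+0.119)^4 = 23.52866
Total PV = 5.26570 + 23.52866 = 28.79436

€28.79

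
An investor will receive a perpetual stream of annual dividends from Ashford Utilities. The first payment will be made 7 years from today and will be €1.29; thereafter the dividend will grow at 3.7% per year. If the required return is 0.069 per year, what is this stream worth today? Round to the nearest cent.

Value at end of year 6: C₁ / (r − g) = €1.29 / (0.069 − 0.037) = €40.3125
Discount to today: PV = €40.3125 / (1 + 0.069)^6 = €40.3125 / 1.492335 = €27.01

€27.01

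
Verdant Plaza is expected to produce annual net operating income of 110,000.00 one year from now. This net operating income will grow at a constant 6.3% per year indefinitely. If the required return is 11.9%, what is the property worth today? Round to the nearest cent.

Growing perpetuity: P = D₁ / (r − g) = 110,000.0000 / (0.119 − 0.063) = 1,964,285.71

1964285.71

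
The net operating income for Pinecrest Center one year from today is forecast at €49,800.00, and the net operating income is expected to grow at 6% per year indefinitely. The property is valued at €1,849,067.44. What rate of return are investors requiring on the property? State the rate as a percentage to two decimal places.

8.69%

P = D₁/(r − g) ⇒ r = D₁/P + g = €49,800.0000/€1,849,067.44 + 0.06 = 0.026932 + 0.06 = 0.086932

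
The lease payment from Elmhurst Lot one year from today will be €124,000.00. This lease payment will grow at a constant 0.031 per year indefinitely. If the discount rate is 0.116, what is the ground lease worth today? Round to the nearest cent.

€1458823.53

Growing perpetuity: P = D₁ / (r − g) = €124,000.0000 / (0.116 − 0.031) = €1,458,823.53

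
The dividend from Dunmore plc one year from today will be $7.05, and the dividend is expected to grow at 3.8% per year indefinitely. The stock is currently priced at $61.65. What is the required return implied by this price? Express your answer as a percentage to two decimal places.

15.24%

P = D₁/(r − g) ⇒ r = D₁/P + g = $7.0500/$61.65 + 0.038 = 0.114355 + 0.038 = 0.152355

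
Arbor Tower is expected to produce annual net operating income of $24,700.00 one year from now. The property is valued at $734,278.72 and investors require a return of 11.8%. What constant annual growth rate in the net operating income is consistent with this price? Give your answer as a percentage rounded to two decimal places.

8.44%

P = D₁/(r−g) ⇒ g = r − D₁/P = 0.118 − $24,700.00/$734,278.72 = 0.084362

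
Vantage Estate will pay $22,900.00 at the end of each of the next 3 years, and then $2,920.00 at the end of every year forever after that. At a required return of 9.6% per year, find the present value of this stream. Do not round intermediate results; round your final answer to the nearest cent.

PV of 3-year annuity: $22,900.00 × [1 − (1+0.096)^−3] / 0.096 = 57352.35011
Perpetuity value at year 3: $2,920.00 / 0.096 = 30416.66667
PV of perpetuity: 30416.66667 / (1+0.096)^3 = 23103.61591
Total PV = 57352.35011 + 23103.61591 = 80455.96602

$80455.97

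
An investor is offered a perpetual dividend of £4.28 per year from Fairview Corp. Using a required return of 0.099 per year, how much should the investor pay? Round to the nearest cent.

Level perpetuity: PV = C / r = £4.28 / 0.099 = £43.23

£43.23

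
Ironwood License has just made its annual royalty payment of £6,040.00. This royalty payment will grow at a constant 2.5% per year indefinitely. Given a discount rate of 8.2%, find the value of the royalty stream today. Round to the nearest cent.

£108614.04

D₁ = D₀ × (1 + g) = £6,040.00 × 1.025 = £6,191.0000
Growing perpetuity: P = D₁ / (r − g) = £6,191.0000 / (0.082 − 0.025) = £108,614.04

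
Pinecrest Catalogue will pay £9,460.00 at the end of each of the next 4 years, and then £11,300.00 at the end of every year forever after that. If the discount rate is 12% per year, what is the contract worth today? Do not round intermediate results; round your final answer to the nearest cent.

PV of 4-year annuity: £9,460.00 × [1 − (1+0.12)^−4] / 0.12 = 28733.32482
Perpetuity value at year 4: £11,300.00 / 0.12 = 94166.66667
PV of perpetuity: 94166.66667 / (1+0.12)^4 = 59844.61905
Total PV = 28733.32482 + 59844.61905 = 88577.94387

£88577.94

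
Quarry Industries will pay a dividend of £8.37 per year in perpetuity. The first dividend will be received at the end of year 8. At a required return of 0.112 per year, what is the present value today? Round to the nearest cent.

Value at end of year 7: C / r = £8.37 / 0.112 = £74.7321
Discount to today: PV = £74.7321 / (1 + 0.112)^7 = £74.7321 / 2.102488 = £35.54

£35.54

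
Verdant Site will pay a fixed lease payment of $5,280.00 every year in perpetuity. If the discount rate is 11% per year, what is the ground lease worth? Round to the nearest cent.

$48000.00

Level perpetuity: PV = C / r = $5,280.00 / 0.11 = $48,000.00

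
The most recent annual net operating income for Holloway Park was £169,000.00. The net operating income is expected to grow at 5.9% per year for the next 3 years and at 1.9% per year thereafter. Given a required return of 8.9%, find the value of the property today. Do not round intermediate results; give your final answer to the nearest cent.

D_1 = 178971.00000
D_2 = 189530.28900
D_3 = 200712.57605
Terminal value at year 3: TV = D_3×(1+g_2)/(r−g_2) = 204526.11500/0.07 = 2921801.64280
P_0 = D_1/(1+r)^1 + D_2/(1+r)^2 + D_3/(1+r)^3 + TV/(1+r)^3
    = 164344.35262 + 159816.95998 + 155414.28891 + 2262388.00569 = 2741963.60720

£2741963.61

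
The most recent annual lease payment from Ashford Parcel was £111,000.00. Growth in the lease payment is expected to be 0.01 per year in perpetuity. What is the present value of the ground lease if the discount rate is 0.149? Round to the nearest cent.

£806546.76

D₁ = D₀ × (1 + g) = £111,000.00 × 1.01 = £112,110.0000
Growing perpetuity: P = D₁ / (r − g) = £112,110.0000 / (0.149 − 0.01) = £806,546.76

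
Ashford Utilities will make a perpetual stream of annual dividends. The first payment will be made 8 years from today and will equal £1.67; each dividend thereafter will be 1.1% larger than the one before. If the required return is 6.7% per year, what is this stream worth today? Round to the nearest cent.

Value at end of year 7: C₁ / (r − g) = £1.67 / (0.067 − 0.011) = £29.8214
Discount to today: PV = £29.8214 / (1 + 0.067)^7 = £29.8214 / 1.574530 = £18.94

£18.94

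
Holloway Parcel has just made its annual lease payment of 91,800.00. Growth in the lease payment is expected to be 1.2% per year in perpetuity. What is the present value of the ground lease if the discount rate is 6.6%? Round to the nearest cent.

D₁ = D₀ × (1 + g) = 91,800.00 × 1.012 = 92,901.6000
Growing perpetuity: P = D₁ / (r − g) = 92,901.6000 / (0.066 − 0.012) = 1,720,400.00

1720400.00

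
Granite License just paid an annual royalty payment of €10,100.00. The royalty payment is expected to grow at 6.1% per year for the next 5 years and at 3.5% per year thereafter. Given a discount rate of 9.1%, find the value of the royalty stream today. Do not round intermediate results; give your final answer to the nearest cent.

D_1 = 10716.10000
D_2 = 11369.78210
D_3 = 12063.33881
D_4 = 12799.20248
D_5 = 13579.95383
Terminal value at year 5: TV = D_5×(1+g_2)/(r−g_2) = 14055.25221/0.056 = 250986.64661
P_0 = D_1/(1+r)^1 + D_2/(1+r)^2 + D_3/(1+r)^3 + D_4/(1+r)^4 + D_5/(1+r)^5 + TV/(1+r)^5
    = 9822.27314 + 9552.18314 + 9289.51999 + 9034.07948 + 8785.66299 + 162377.87856 = 208861.59731

€208861.60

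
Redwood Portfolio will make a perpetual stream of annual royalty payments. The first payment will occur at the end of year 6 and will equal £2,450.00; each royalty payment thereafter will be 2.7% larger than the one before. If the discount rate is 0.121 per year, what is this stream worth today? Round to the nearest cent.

Value at end of year 5: C₁ / (r − g) = £2,450.00 / (0.121 − 0.027) = £26,063.8298
Discount to today: PV = £26,063.8298 / (1 + 0.121)^5 = £26,063.8298 / 1.770223 = £14,723.47

£14723.47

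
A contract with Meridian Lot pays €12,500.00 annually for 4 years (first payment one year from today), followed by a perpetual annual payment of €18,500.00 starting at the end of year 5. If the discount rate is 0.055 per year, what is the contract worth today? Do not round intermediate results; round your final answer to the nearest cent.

€315332.74

PV of 4-year annuity: €12,500.00 × [1 − (1+0.055)^−4] / 0.055 = 43814.37652
Perpetuity value at year 4: €18,500.00 / 0.055 = 336363.63636
PV of perpetuity: 336363.63636 / (1+0.055)^4 = 271518.35911
Total PV = 43814.37652 + 271518.35911 = 315332.73563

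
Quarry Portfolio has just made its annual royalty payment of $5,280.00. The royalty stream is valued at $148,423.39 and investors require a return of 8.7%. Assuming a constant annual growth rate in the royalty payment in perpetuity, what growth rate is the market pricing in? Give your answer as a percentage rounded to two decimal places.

P = D₀(1+g)/(r−g) ⇒ P(r−g) = D₀(1+g) ⇒ g(P+D₀) = P·r − D₀
g = (P·r − D₀)/(P + D₀) = ($148,423.39×0.087 − $5,280.00) / ($148,423.39 + $5,280.00) = 0.049660

4.97%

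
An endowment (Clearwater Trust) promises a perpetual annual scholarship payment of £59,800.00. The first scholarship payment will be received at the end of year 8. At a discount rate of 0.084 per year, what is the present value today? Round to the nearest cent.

£404778.02

Value at end of year 7: C / r = £59,800.00 / 0.084 = £711,904.7619
Discount to today: PV = £711,904.7619 / (1 + 0.084)^7 = £711,904.7619 / 1.758754 = £404,778.02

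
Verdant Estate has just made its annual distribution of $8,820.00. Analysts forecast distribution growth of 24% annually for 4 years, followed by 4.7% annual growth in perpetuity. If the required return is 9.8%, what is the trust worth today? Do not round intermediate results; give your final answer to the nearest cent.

$342784.79

D_1 = 10936.80000
D_2 = 13561.63200
D_3 = 16816.42368
D_4 = 20852.36536
Terminal value at year 4: TV = D_4×(1+g_2)/(r−g_2) = 21832.42654/0.051 = 428086.79481
P_0 = D_1/(1+r)^1 + D_2/(1+r)^2 + D_3/(1+r)^3 + D_4/(1+r)^4 + TV/(1+r)^4
    = 9960.65574 + 11248.82797 + 12703.59443 + 14346.50009 + 294525.20768 = 342784.78592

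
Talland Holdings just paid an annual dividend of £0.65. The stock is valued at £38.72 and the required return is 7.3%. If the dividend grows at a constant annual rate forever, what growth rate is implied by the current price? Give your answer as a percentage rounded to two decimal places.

5.53%

P = D₀(1+g)/(r−g) ⇒ P(r−g) = D₀(1+g) ⇒ g(P+D₀) = P·r − D₀
g = (P·r − D₀)/(P + D₀) = (£38.72×0.073 − £0.65) / (£38.72 + £0.65) = 0.055285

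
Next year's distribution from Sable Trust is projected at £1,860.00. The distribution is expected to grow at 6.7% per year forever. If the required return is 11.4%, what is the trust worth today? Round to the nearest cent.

Growing perpetuity: P = D₁ / (r − g) = £1,860.0000 / (0.114 − 0.067) = £39,574.47

£39574.47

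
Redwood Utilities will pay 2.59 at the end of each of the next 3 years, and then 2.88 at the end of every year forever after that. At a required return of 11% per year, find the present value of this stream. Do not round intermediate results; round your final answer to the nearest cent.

PV of 3-year annuity: 2.59 × [1 − (1+0.11)^−3] / 0.11 = 6.32922
Perpetuity value at year 3: 2.88 / 0.11 = 26.18182
PV of perpetuity: 26.18182 / (1+0.11)^3 = 19.14392
Total PV = 6.32922 + 19.14392 = 25.47314

25.47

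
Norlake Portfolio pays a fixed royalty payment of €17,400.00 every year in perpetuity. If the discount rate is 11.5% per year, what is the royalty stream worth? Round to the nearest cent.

Level perpetuity: PV = C / r = €17,400.00 / 0.115 = €151,304.35

€151304.35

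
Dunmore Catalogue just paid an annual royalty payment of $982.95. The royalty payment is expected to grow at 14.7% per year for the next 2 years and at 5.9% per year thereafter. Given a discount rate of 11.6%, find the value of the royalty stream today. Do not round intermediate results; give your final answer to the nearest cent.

$21339.40

D_1 = 1127.44365
D_2 = 1293.17787
Terminal value at year 2: TV = D_2×(1+g_2)/(r−g_2) = 1369.47536/0.057 = 24025.88352
P_0 = D_1/(1+r)^1 + D_2/(1+r)^2 + TV/(1+r)^2
    = 1010.25417 + 1038.31678 + 19290.83285 = 21339.40380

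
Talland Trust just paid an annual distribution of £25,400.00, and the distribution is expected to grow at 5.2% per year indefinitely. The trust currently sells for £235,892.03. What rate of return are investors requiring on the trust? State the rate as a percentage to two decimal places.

D₁ = £25,400.00 × 1.052 = £26,720.8000
P = D₁/(r − g) ⇒ r = D₁/P + g = £26,720.8000/£235,892.03 + 0.052 = 0.113276 + 0.052 = 0.165276

16.53%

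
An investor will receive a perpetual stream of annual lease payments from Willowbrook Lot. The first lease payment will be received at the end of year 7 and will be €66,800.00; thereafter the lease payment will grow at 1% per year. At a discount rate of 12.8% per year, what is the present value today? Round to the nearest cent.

Value at end of year 6: C₁ / (r − g) = €66,800.00 / (0.128 − 0.01) = €566,101.6949
Discount to today: PV = €566,101.6949 / (1 + 0.128)^6 = €566,101.6949 / 2.059940 = €274,814.64

€274814.64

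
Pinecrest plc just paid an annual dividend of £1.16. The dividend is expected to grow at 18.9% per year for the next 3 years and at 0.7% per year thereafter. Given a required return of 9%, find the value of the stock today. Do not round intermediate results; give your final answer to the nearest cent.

£22.42

D_1 = 1.37924
D_2 = 1.63992
D_3 = 1.94986
Terminal value at year 3: TV = D_3×(1+g_2)/(r−g_2) = 1.96351/0.083 = 23.65674
P_0 = D_1/(1+r)^1 + D_2/(1+r)^2 + D_3/(1+r)^3 + TV/(1+r)^3
    = 1.26536 + 1.38028 + 1.50565 + 18.26735 = 22.41864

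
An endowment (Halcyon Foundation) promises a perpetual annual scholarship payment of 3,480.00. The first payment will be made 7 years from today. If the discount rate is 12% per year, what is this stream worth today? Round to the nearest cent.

Value at end of year 6: C / r = 3,480.00 / 0.12 = 29,000.0000
Discount to today: PV = 29,000.0000 / (1 + 0.12)^6 = 29,000.0000 / 1.973823 = 14,692.30

14692.30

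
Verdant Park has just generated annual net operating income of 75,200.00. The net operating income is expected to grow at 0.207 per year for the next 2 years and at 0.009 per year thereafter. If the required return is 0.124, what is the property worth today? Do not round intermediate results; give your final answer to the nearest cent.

928308.69

D_1 = 90766.40000
D_2 = 109555.04480
Terminal value at year 2: TV = D_2×(1+g_2)/(r−g_2) = 110541.04020/0.115 = 961226.43655
P_0 = D_1/(1+r)^1 + D_2/(1+r)^2 + TV/(1+r)^2
    = 80753.02491 + 86716.10415 + 760839.55730 = 928308.68637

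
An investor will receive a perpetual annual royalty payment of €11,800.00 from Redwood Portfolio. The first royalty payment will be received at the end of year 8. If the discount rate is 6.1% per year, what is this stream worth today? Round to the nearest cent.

€127804.01

Value at end of year 7: C / r = €11,800.00 / 0.061 = €193,442.6230
Discount to today: PV = €193,442.6230 / (1 + 0.061)^7 = €193,442.6230 / 1.513588 = €127,804.01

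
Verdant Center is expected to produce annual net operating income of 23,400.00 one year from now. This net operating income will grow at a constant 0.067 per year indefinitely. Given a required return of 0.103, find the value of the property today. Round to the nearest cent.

650000.00

Growing perpetuity: P = D₁ / (r − g) = 23,400.0000 / (0.103 − 0.067) = 650,000.00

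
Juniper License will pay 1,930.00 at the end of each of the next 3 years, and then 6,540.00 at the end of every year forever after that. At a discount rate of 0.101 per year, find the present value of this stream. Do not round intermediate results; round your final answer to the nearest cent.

PV of 3-year annuity: 1,930.00 × [1 − (1+0.101)^−3] / 0.101 = 4791.18716
Perpetuity value at year 3: 6,540.00 / 0.101 = 64752.47525
PV of perpetuity: 64752.47525 / (1+0.101)^3 = 48517.05349
Total PV = 4791.18716 + 48517.05349 = 53308.24064

53308.24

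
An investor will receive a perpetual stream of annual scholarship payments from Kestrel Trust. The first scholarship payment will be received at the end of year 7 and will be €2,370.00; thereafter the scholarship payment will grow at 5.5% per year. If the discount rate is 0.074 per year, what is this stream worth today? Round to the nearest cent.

Value at end of year 6: C₁ / (r − g) = €2,370.00 / (0.074 − 0.055) = €124,736.8421
Discount to today: PV = €124,736.8421 / (1 + 0.074)^6 = €124,736.8421 / 1.534708 = €81,277.26

€81277.26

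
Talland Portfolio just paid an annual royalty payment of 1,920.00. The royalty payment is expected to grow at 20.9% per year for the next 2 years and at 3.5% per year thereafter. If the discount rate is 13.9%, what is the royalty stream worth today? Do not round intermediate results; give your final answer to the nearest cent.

25729.73

D_1 = 2321.28000
D_2 = 2806.42752
Terminal value at year 2: TV = D_2×(1+g_2)/(r−g_2) = 2904.65248/0.104 = 27929.35080
P_0 = D_1/(1+r)^1 + D_2/(1+r)^2 + TV/(1+r)^2
    = 2037.99824 + 2163.24836 + 21528.48123 = 25729.72783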